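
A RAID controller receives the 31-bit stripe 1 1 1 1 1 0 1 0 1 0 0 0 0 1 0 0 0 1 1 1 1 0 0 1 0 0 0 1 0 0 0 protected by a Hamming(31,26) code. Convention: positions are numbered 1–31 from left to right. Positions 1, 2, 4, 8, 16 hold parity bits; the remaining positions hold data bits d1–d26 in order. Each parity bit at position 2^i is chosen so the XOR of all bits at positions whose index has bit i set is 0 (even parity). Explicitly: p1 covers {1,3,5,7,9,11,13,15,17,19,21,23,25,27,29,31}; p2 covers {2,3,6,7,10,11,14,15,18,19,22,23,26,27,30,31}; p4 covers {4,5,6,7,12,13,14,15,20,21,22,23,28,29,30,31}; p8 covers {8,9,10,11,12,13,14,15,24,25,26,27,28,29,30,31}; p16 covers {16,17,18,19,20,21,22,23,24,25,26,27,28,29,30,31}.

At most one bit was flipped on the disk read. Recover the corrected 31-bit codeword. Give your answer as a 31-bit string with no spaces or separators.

1111001010000100011110010001000

s1 (pos 1,3,5,7,9,11,13,15,17,19,21,23,25,27,29,31): 1⊕1⊕1⊕1⊕1⊕0⊕0⊕0⊕0⊕1⊕1⊕0⊕0⊕0⊕0⊕0 = 1
s2 (pos 2,3,6,7,10,11,14,15,18,19,22,23,26,27,30,31): 1⊕1⊕0⊕1⊕0⊕0⊕1⊕0⊕1⊕1⊕0⊕0⊕0⊕0⊕0⊕0 = 0
s4 (pos 4,5,6,7,12,13,14,15,20,21,22,23,28,29,30,31): 1⊕1⊕0⊕1⊕0⊕0⊕1⊕0⊕1⊕1⊕0⊕0⊕1⊕0⊕0⊕0 = 1
s8 (pos 8,9,10,11,12,13,14,15,24,25,26,27,28,29,30,31): 0⊕1⊕0⊕0⊕0⊕0⊕1⊕0⊕1⊕0⊕0⊕0⊕1⊕0⊕0⊕0 = 0
s16 (pos 16,17,18,19,20,21,22,23,24,25,26,27,28,29,30,31): 0⊕0⊕1⊕1⊕1⊕1⊕0⊕0⊕1⊕0⊕0⊕0⊕1⊕0⊕0⊕0 = 0
Syndrome s16…s1 = 00101 → error at position 5.
Flip position 5: 1111101010000100011110010001000 → 1111001010000100011110010001000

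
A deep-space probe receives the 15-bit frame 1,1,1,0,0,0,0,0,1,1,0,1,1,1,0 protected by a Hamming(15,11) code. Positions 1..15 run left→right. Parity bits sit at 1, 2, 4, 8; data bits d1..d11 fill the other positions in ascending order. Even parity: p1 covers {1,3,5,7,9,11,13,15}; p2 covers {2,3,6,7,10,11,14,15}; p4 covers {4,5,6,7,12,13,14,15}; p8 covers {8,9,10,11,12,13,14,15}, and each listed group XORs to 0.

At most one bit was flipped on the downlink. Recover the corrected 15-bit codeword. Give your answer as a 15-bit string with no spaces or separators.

s1 (pos 1,3,5,7,9,11,13,15): 1⊕1⊕0⊕0⊕1⊕0⊕1⊕0 = 0
s2 (pos 2,3,6,7,10,11,14,15): 1⊕1⊕0⊕0⊕1⊕0⊕1⊕0 = 0
s4 (pos 4,5,6,7,12,13,14,15): 0⊕0⊕0⊕0⊕1⊕1⊕1⊕0 = 1
s8 (pos 8,9,10,11,12,13,14,15): 0⊕1⊕1⊕0⊕1⊕1⊕1⊕0 = 1
Syndrome s8…s1 = 1100 → error at position 12.
Flip position 12: 111000001101110 → 111000001100110

111000001100110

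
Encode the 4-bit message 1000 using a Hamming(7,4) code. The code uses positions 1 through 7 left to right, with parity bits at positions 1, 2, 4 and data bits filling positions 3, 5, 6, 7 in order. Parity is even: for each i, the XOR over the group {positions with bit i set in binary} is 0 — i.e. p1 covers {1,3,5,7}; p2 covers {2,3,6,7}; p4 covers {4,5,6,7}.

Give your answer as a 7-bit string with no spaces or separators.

1110000

Place data at non-parity positions: p1 p2 1 p4 0 0 0
p1 (pos 1,3,5,7): XOR of data positions = 1⊕0⊕0 = 1
p2 (pos 2,3,6,7): XOR of data positions = 1⊕0⊕0 = 1
p4 (pos 4,5,6,7): XOR of data positions = 0⊕0⊕0 = 0
Codeword: 1110000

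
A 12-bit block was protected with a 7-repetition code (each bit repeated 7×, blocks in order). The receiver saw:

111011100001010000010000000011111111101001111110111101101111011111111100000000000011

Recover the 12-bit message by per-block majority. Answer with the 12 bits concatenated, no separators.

Block 1 (1110111): 6 ones → 1
Block 2 (0000101): 2 ones → 0
Block 3 (0000010): 1 one → 0
Block 4 (0000000): 0 ones → 0
Block 5 (1111111): 7 ones → 1
Block 6 (1101001): 4 ones → 1
Block 7 (1111101): 6 ones → 1
Block 8 (1110110): 5 ones → 1
Block 9 (1111011): 6 ones → 1
Block 10 (1111111): 7 ones → 1
Block 11 (0000000): 0 ones → 0
Block 12 (0000011): 2 ones → 0

100011111100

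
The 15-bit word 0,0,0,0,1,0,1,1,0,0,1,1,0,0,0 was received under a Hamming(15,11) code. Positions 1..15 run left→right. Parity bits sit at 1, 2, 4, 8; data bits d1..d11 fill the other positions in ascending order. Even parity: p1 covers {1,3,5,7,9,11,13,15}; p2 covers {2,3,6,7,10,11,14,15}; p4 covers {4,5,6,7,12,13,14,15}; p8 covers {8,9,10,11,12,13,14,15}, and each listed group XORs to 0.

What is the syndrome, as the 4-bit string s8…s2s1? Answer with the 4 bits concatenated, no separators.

1101

s1 (pos 1,3,5,7,9,11,13,15): 0⊕0⊕1⊕1⊕0⊕1⊕0⊕0 = 1
s2 (pos 2,3,6,7,10,11,14,15): 0⊕0⊕0⊕1⊕0⊕1⊕0⊕0 = 0
s4 (pos 4,5,6,7,12,13,14,15): 0⊕1⊕0⊕1⊕1⊕0⊕0⊕0 = 1
s8 (pos 8,9,10,11,12,13,14,15): 1⊕0⊕0⊕1⊕1⊕0⊕0⊕0 = 1
Syndrome s8…s1 = 1101 → error at position 13.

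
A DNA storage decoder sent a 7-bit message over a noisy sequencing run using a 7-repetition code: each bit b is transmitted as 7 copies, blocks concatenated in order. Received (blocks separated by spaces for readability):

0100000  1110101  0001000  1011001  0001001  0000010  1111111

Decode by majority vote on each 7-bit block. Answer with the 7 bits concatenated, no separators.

0101001

Block 1 (0100000): 1 one → 0
Block 2 (1110101): 5 ones → 1
Block 3 (0001000): 1 one → 0
Block 4 (1011001): 4 ones → 1
Block 5 (0001001): 2 ones → 0
Block 6 (0000010): 1 one → 0
Block 7 (1111111): 7 ones → 1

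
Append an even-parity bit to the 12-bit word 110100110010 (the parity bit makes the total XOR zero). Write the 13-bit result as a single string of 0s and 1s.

1101001100100

XOR of the 12 data bits: 1⊕1⊕0⊕1⊕0⊕0⊕1⊕1⊕0⊕0⊕1⊕0 = 0
Parity bit = 0 (so all 13 bits XOR to 0).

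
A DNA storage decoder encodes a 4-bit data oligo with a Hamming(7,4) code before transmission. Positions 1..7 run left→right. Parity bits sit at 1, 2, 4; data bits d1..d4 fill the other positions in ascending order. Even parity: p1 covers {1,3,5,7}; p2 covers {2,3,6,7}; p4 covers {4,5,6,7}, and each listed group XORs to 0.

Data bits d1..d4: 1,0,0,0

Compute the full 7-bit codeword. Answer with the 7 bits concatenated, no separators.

Place data at non-parity positions: p1 p2 1 p4 0 0 0
p1 (pos 1,3,5,7): XOR of data positions = 1⊕0⊕0 = 1
p2 (pos 2,3,6,7): XOR of data positions = 1⊕0⊕0 = 1
p4 (pos 4,5,6,7): XOR of data positions = 0⊕0⊕0 = 0
Codeword: 1110000

1110000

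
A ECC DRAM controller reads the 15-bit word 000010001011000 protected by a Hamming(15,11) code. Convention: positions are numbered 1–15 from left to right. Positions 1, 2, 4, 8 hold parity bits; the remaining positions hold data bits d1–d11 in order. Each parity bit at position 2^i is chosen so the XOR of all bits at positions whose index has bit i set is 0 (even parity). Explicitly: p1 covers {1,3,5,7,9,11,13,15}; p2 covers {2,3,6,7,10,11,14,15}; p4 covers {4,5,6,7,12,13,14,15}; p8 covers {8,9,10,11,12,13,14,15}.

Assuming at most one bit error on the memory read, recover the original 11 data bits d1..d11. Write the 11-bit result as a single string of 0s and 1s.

01001001000

s1 (pos 1,3,5,7,9,11,13,15): 0⊕0⊕1⊕0⊕1⊕1⊕0⊕0 = 1
s2 (pos 2,3,6,7,10,11,14,15): 0⊕0⊕0⊕0⊕0⊕1⊕0⊕0 = 1
s4 (pos 4,5,6,7,12,13,14,15): 0⊕1⊕0⊕0⊕1⊕0⊕0⊕0 = 0
s8 (pos 8,9,10,11,12,13,14,15): 0⊕1⊕0⊕1⊕1⊕0⊕0⊕0 = 1
Syndrome s8…s1 = 1011 → error at position 11.
Flip position 11: 000010001011000 → 000010001001000
Read data bits from positions 3,5,6,7,9,10,11,12,13,14,15: 01001001000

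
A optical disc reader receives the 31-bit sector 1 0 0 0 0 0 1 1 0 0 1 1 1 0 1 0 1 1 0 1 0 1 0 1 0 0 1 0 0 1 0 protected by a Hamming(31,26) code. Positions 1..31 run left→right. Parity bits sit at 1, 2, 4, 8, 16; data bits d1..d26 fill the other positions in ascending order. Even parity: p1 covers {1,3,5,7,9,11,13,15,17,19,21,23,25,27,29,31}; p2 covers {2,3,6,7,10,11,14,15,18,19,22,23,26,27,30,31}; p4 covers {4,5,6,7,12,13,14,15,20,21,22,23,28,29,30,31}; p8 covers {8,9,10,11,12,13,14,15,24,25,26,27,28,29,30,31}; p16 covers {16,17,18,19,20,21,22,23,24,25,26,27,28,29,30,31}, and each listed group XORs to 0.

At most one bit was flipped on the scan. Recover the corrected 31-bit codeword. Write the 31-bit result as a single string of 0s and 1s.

s1 (pos 1,3,5,7,9,11,13,15,17,19,21,23,25,27,29,31): 1⊕0⊕0⊕1⊕0⊕1⊕1⊕1⊕1⊕0⊕0⊕0⊕0⊕1⊕0⊕0 = 1
s2 (pos 2,3,6,7,10,11,14,15,18,19,22,23,26,27,30,31): 0⊕0⊕0⊕1⊕0⊕1⊕0⊕1⊕1⊕0⊕1⊕0⊕0⊕1⊕1⊕0 = 1
s4 (pos 4,5,6,7,12,13,14,15,20,21,22,23,28,29,30,31): 0⊕0⊕0⊕1⊕1⊕1⊕0⊕1⊕1⊕0⊕1⊕0⊕0⊕0⊕1⊕0 = 1
s8 (pos 8,9,10,11,12,13,14,15,24,25,26,27,28,29,30,31): 1⊕0⊕0⊕1⊕1⊕1⊕0⊕1⊕1⊕0⊕0⊕1⊕0⊕0⊕1⊕0 = 0
s16 (pos 16,17,18,19,20,21,22,23,24,25,26,27,28,29,30,31): 0⊕1⊕1⊕0⊕1⊕0⊕1⊕0⊕1⊕0⊕0⊕1⊕0⊕0⊕1⊕0 = 1
Syndrome s16…s1 = 10111 → error at position 23.
Flip position 23: 1000001100111010110101010010010 → 1000001100111010110101110010010

1000001100111010110101110010010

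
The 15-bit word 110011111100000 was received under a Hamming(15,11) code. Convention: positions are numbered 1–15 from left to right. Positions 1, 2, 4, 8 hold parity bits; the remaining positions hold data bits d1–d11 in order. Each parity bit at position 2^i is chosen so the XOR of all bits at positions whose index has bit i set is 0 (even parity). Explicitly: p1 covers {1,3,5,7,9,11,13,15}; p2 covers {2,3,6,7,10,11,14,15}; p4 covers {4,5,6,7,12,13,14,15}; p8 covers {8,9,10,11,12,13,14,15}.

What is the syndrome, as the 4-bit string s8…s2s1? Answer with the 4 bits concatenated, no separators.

s1 (pos 1,3,5,7,9,11,13,15): 1⊕0⊕1⊕1⊕1⊕0⊕0⊕0 = 0
s2 (pos 2,3,6,7,10,11,14,15): 1⊕0⊕1⊕1⊕1⊕0⊕0⊕0 = 0
s4 (pos 4,5,6,7,12,13,14,15): 0⊕1⊕1⊕1⊕0⊕0⊕0⊕0 = 1
s8 (pos 8,9,10,11,12,13,14,15): 1⊕1⊕1⊕0⊕0⊕0⊕0⊕0 = 1
Syndrome s8…s1 = 1100 → error at position 12.

1100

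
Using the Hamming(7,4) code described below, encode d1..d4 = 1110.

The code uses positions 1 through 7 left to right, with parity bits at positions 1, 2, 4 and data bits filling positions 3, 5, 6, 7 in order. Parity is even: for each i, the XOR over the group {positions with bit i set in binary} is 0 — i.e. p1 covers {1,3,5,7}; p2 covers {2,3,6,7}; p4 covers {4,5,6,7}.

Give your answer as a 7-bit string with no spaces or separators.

Place data at non-parity positions: p1 p2 1 p4 1 1 0
p1 (pos 1,3,5,7): XOR of data positions = 1⊕1⊕0 = 0
p2 (pos 2,3,6,7): XOR of data positions = 1⊕1⊕0 = 0
p4 (pos 4,5,6,7): XOR of data positions = 1⊕1⊕0 = 0
Codeword: 0010110

0010110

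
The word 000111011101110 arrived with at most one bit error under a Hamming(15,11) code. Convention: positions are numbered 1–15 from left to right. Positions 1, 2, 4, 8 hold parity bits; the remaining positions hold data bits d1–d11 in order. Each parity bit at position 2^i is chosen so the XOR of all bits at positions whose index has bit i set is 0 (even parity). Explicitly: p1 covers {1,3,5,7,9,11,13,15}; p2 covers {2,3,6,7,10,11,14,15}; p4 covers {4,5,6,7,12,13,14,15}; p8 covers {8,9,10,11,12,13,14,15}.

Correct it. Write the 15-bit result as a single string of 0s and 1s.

001111011101110

s1 (pos 1,3,5,7,9,11,13,15): 0⊕0⊕1⊕0⊕1⊕0⊕1⊕0 = 1
s2 (pos 2,3,6,7,10,11,14,15): 0⊕0⊕1⊕0⊕1⊕0⊕1⊕0 = 1
s4 (pos 4,5,6,7,12,13,14,15): 1⊕1⊕1⊕0⊕1⊕1⊕1⊕0 = 0
s8 (pos 8,9,10,11,12,13,14,15): 1⊕1⊕1⊕0⊕1⊕1⊕1⊕0 = 0
Syndrome s8…s1 = 0011 → error at position 3.
Flip position 3: 000111011101110 → 001111011101110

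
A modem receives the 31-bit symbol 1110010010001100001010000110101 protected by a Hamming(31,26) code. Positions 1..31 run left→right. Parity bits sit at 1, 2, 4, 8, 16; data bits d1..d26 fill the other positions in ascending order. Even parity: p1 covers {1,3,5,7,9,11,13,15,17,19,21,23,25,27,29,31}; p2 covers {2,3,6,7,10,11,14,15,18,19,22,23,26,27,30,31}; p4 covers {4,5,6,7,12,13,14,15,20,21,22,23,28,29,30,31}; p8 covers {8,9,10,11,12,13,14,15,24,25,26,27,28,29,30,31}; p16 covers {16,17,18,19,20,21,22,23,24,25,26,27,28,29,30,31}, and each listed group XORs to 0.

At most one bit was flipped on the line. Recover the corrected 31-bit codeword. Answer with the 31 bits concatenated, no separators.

1110010000001100001010000110101

s1 (pos 1,3,5,7,9,11,13,15,17,19,21,23,25,27,29,31): 1⊕1⊕0⊕0⊕1⊕0⊕1⊕0⊕0⊕1⊕1⊕0⊕0⊕1⊕1⊕1 = 1
s2 (pos 2,3,6,7,10,11,14,15,18,19,22,23,26,27,30,31): 1⊕1⊕1⊕0⊕0⊕0⊕1⊕0⊕0⊕1⊕0⊕0⊕1⊕1⊕0⊕1 = 0
s4 (pos 4,5,6,7,12,13,14,15,20,21,22,23,28,29,30,31): 0⊕0⊕1⊕0⊕0⊕1⊕1⊕0⊕0⊕1⊕0⊕0⊕0⊕1⊕0⊕1 = 0
s8 (pos 8,9,10,11,12,13,14,15,24,25,26,27,28,29,30,31): 0⊕1⊕0⊕0⊕0⊕1⊕1⊕0⊕0⊕0⊕1⊕1⊕0⊕1⊕0⊕1 = 1
s16 (pos 16,17,18,19,20,21,22,23,24,25,26,27,28,29,30,31): 0⊕0⊕0⊕1⊕0⊕1⊕0⊕0⊕0⊕0⊕1⊕1⊕0⊕1⊕0⊕1 = 0
Syndrome s16…s1 = 01001 → error at position 9.
Flip position 9: 1110010010001100001010000110101 → 1110010000001100001010000110101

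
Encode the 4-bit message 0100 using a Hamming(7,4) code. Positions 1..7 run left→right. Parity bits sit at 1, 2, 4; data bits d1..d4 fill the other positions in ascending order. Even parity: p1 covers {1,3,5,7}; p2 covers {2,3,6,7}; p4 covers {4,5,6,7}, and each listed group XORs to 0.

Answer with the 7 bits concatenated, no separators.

Place data at non-parity positions: p1 p2 0 p4 1 0 0
p1 (pos 1,3,5,7): XOR of data positions = 0⊕1⊕0 = 1
p2 (pos 2,3,6,7): XOR of data positions = 0⊕0⊕0 = 0
p4 (pos 4,5,6,7): XOR of data positions = 1⊕0⊕0 = 1
Codeword: 1001100

1001100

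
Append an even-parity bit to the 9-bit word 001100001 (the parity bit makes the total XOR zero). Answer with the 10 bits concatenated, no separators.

XOR of the 9 data bits: 0⊕0⊕1⊕1⊕0⊕0⊕0⊕0⊕1 = 1
Parity bit = 1 (so all 10 bits XOR to 0).

0011000011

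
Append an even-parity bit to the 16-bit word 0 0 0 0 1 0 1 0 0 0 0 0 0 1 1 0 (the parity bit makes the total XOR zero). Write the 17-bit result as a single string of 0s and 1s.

00001010000001100

XOR of the 16 data bits: 0⊕0⊕0⊕0⊕1⊕0⊕1⊕0⊕0⊕0⊕0⊕0⊕0⊕1⊕1⊕0 = 0
Parity bit = 0 (so all 17 bits XOR to 0).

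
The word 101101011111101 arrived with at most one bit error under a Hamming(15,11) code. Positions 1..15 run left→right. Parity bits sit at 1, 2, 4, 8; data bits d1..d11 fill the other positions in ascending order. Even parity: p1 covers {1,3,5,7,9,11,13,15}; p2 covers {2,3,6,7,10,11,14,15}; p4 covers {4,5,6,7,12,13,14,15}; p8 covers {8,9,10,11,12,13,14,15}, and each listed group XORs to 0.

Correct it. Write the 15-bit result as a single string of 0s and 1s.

101101011111111

s1 (pos 1,3,5,7,9,11,13,15): 1⊕1⊕0⊕0⊕1⊕1⊕1⊕1 = 0
s2 (pos 2,3,6,7,10,11,14,15): 0⊕1⊕1⊕0⊕1⊕1⊕0⊕1 = 1
s4 (pos 4,5,6,7,12,13,14,15): 1⊕0⊕1⊕0⊕1⊕1⊕0⊕1 = 1
s8 (pos 8,9,10,11,12,13,14,15): 1⊕1⊕1⊕1⊕1⊕1⊕0⊕1 = 1
Syndrome s8…s1 = 1110 → error at position 14.
Flip position 14: 101101011111101 → 101101011111111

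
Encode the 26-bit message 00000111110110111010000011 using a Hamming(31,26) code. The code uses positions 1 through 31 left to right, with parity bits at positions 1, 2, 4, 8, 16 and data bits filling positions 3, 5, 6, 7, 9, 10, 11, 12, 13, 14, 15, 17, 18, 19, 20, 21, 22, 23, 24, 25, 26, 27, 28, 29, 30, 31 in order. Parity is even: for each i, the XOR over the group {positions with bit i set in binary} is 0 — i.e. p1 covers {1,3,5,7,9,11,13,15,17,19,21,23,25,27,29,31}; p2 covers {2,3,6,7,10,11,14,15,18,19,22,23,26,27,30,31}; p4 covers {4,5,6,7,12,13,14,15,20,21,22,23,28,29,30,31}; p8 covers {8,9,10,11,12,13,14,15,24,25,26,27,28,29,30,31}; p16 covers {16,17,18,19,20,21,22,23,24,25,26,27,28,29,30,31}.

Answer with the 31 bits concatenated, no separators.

Place data at non-parity positions: p1 p2 0 p4 0 0 0 p8 0 1 1 1 1 1 0 p16 1 1 0 1 1 1 0 1 0 0 0 0 0 1 1
p1 (pos 1,3,5,7,9,11,13,15,17,19,21,23,25,27,29,31): XOR of data positions = 0⊕0⊕0⊕0⊕1⊕1⊕0⊕1⊕0⊕1⊕0⊕0⊕0⊕0⊕1 = 1
p2 (pos 2,3,6,7,10,11,14,15,18,19,22,23,26,27,30,31): XOR of data positions = 0⊕0⊕0⊕1⊕1⊕1⊕0⊕1⊕0⊕1⊕0⊕0⊕0⊕1⊕1 = 1
p4 (pos 4,5,6,7,12,13,14,15,20,21,22,23,28,29,30,31): XOR of data positions = 0⊕0⊕0⊕1⊕1⊕1⊕0⊕1⊕1⊕1⊕0⊕0⊕0⊕1⊕1 = 0
p8 (pos 8,9,10,11,12,13,14,15,24,25,26,27,28,29,30,31): XOR of data positions = 0⊕1⊕1⊕1⊕1⊕1⊕0⊕1⊕0⊕0⊕0⊕0⊕0⊕1⊕1 = 0
p16 (pos 16,17,18,19,20,21,22,23,24,25,26,27,28,29,30,31): XOR of data positions = 1⊕1⊕0⊕1⊕1⊕1⊕0⊕1⊕0⊕0⊕0⊕0⊕0⊕1⊕1 = 0
Codeword: 1100000001111100110111010000011

1100000001111100110111010000011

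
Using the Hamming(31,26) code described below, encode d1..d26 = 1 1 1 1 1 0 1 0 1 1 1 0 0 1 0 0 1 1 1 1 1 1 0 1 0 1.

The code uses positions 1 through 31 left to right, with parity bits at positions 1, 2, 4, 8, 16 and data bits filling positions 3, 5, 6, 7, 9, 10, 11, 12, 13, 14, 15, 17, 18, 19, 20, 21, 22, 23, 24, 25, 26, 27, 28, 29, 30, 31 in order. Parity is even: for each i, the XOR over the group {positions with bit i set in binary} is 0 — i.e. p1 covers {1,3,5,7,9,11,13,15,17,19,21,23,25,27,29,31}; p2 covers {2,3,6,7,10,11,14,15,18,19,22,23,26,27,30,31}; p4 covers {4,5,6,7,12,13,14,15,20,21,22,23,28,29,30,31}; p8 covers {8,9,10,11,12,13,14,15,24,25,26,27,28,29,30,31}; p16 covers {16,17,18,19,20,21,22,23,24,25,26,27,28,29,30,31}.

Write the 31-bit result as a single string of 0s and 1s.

1010111110101111001001111110101

Place data at non-parity positions: p1 p2 1 p4 1 1 1 p8 1 0 1 0 1 1 1 p16 0 0 1 0 0 1 1 1 1 1 1 0 1 0 1
p1 (pos 1,3,5,7,9,11,13,15,17,19,21,23,25,27,29,31): XOR of data positions = 1⊕1⊕1⊕1⊕1⊕1⊕1⊕0⊕1⊕0⊕1⊕1⊕1⊕1⊕1 = 1
p2 (pos 2,3,6,7,10,11,14,15,18,19,22,23,26,27,30,31): XOR of data positions = 1⊕1⊕1⊕0⊕1⊕1⊕1⊕0⊕1⊕1⊕1⊕1⊕1⊕0⊕1 = 0
p4 (pos 4,5,6,7,12,13,14,15,20,21,22,23,28,29,30,31): XOR of data positions = 1⊕1⊕1⊕0⊕1⊕1⊕1⊕0⊕0⊕1⊕1⊕0⊕1⊕0⊕1 = 0
p8 (pos 8,9,10,11,12,13,14,15,24,25,26,27,28,29,30,31): XOR of data positions = 1⊕0⊕1⊕0⊕1⊕1⊕1⊕1⊕1⊕1⊕1⊕0⊕1⊕0⊕1 = 1
p16 (pos 16,17,18,19,20,21,22,23,24,25,26,27,28,29,30,31): XOR of data positions = 0⊕0⊕1⊕0⊕0⊕1⊕1⊕1⊕1⊕1⊕1⊕0⊕1⊕0⊕1 = 1
Codeword: 1010111110101111001001111110101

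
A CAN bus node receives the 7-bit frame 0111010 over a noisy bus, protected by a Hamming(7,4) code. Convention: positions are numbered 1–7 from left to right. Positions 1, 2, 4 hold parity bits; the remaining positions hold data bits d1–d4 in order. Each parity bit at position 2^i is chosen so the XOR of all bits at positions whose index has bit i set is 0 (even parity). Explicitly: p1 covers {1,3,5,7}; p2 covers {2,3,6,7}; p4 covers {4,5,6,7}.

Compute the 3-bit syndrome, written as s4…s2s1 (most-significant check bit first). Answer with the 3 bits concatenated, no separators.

011

s1 (pos 1,3,5,7): 0⊕1⊕0⊕0 = 1
s2 (pos 2,3,6,7): 1⊕1⊕1⊕0 = 1
s4 (pos 4,5,6,7): 1⊕0⊕1⊕0 = 0
Syndrome s4…s1 = 011 → error at position 3.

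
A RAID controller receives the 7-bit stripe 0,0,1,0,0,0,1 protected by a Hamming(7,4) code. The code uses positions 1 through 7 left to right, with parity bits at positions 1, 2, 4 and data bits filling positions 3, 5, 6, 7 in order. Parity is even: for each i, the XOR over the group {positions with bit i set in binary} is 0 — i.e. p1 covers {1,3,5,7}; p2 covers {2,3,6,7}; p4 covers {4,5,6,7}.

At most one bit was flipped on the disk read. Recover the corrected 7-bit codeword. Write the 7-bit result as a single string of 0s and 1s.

s1 (pos 1,3,5,7): 0⊕1⊕0⊕1 = 0
s2 (pos 2,3,6,7): 0⊕1⊕0⊕1 = 0
s4 (pos 4,5,6,7): 0⊕0⊕0⊕1 = 1
Syndrome s4…s1 = 100 → error at position 4.
Flip position 4: 0010001 → 0011001

0011001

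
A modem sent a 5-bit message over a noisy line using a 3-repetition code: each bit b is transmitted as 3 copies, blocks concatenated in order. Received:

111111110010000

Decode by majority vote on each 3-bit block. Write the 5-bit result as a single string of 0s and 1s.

11100

Block 1 (111): 3 ones → 1
Block 2 (111): 3 ones → 1
Block 3 (110): 2 ones → 1
Block 4 (010): 1 one → 0
Block 5 (000): 0 ones → 0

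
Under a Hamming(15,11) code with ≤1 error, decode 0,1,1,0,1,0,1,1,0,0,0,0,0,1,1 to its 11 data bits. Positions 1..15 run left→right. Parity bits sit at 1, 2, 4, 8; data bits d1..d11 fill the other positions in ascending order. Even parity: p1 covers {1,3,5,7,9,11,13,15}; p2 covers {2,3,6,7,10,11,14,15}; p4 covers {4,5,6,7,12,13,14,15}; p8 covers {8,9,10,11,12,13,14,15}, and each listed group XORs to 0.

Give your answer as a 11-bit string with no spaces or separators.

s1 (pos 1,3,5,7,9,11,13,15): 0⊕1⊕1⊕1⊕0⊕0⊕0⊕1 = 0
s2 (pos 2,3,6,7,10,11,14,15): 1⊕1⊕0⊕1⊕0⊕0⊕1⊕1 = 1
s4 (pos 4,5,6,7,12,13,14,15): 0⊕1⊕0⊕1⊕0⊕0⊕1⊕1 = 0
s8 (pos 8,9,10,11,12,13,14,15): 1⊕0⊕0⊕0⊕0⊕0⊕1⊕1 = 1
Syndrome s8…s1 = 1010 → error at position 10.
Flip position 10: 011010110000011 → 011010110100011
Read data bits from positions 3,5,6,7,9,10,11,12,13,14,15: 11010100011

11010100011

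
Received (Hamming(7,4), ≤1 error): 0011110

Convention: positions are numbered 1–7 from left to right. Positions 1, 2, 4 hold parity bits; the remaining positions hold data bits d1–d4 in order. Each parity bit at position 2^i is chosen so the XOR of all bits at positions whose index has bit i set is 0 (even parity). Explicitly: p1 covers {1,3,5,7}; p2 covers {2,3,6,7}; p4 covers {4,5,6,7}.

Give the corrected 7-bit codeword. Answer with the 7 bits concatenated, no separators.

s1 (pos 1,3,5,7): 0⊕1⊕1⊕0 = 0
s2 (pos 2,3,6,7): 0⊕1⊕1⊕0 = 0
s4 (pos 4,5,6,7): 1⊕1⊕1⊕0 = 1
Syndrome s4…s1 = 100 → error at position 4.
Flip position 4: 0011110 → 0010110

0010110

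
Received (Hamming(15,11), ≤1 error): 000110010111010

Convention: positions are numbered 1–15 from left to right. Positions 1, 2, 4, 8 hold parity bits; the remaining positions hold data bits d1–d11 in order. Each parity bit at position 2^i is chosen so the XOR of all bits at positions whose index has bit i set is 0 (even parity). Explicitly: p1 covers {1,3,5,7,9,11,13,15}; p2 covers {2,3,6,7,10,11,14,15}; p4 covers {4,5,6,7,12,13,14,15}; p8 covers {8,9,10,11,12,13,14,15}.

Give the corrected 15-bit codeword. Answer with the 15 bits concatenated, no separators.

s1 (pos 1,3,5,7,9,11,13,15): 0⊕0⊕1⊕0⊕0⊕1⊕0⊕0 = 0
s2 (pos 2,3,6,7,10,11,14,15): 0⊕0⊕0⊕0⊕1⊕1⊕1⊕0 = 1
s4 (pos 4,5,6,7,12,13,14,15): 1⊕1⊕0⊕0⊕1⊕0⊕1⊕0 = 0
s8 (pos 8,9,10,11,12,13,14,15): 1⊕0⊕1⊕1⊕1⊕0⊕1⊕0 = 1
Syndrome s8…s1 = 1010 → error at position 10.
Flip position 10: 000110010111010 → 000110010011010

000110010011010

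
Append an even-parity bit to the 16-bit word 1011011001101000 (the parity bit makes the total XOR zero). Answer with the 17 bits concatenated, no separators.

XOR of the 16 data bits: 1⊕0⊕1⊕1⊕0⊕1⊕1⊕0⊕0⊕1⊕1⊕0⊕1⊕0⊕0⊕0 = 0
Parity bit = 0 (so all 17 bits XOR to 0).

10110110011010000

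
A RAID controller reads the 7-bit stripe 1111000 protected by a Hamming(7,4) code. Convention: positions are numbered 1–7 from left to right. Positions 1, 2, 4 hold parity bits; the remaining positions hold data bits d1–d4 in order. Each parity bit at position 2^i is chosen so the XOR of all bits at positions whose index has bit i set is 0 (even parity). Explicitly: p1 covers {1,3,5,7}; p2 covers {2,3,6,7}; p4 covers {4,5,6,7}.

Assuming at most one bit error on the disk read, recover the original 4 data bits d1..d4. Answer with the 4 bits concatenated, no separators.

s1 (pos 1,3,5,7): 1⊕1⊕0⊕0 = 0
s2 (pos 2,3,6,7): 1⊕1⊕0⊕0 = 0
s4 (pos 4,5,6,7): 1⊕0⊕0⊕0 = 1
Syndrome s4…s1 = 100 → error at position 4.
Flip position 4: 1111000 → 1110000
Read data bits from positions 3,5,6,7: 1000

1000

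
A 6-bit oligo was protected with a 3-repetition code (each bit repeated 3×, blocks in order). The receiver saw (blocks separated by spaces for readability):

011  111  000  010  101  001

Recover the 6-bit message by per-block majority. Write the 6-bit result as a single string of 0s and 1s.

110010

Block 1 (011): 2 ones → 1
Block 2 (111): 3 ones → 1
Block 3 (000): 0 ones → 0
Block 4 (010): 1 one → 0
Block 5 (101): 2 ones → 1
Block 6 (001): 1 one → 0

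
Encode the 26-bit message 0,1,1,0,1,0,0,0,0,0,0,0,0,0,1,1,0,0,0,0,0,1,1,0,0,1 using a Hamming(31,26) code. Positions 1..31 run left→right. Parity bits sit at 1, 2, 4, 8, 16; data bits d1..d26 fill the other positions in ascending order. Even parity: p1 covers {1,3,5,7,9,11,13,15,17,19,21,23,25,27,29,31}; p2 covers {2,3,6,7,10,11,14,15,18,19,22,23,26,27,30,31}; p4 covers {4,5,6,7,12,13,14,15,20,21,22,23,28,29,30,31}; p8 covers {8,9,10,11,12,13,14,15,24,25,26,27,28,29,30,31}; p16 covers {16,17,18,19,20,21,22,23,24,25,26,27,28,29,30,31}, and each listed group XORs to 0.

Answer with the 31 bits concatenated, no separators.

1100110010000001000110000011001

Place data at non-parity positions: p1 p2 0 p4 1 1 0 p8 1 0 0 0 0 0 0 p16 0 0 0 1 1 0 0 0 0 0 1 1 0 0 1
p1 (pos 1,3,5,7,9,11,13,15,17,19,21,23,25,27,29,31): XOR of data positions = 0⊕1⊕0⊕1⊕0⊕0⊕0⊕0⊕0⊕1⊕0⊕0⊕1⊕0⊕1 = 1
p2 (pos 2,3,6,7,10,11,14,15,18,19,22,23,26,27,30,31): XOR of data positions = 0⊕1⊕0⊕0⊕0⊕0⊕0⊕0⊕0⊕0⊕0⊕0⊕1⊕0⊕1 = 1
p4 (pos 4,5,6,7,12,13,14,15,20,21,22,23,28,29,30,31): XOR of data positions = 1⊕1⊕0⊕0⊕0⊕0⊕0⊕1⊕1⊕0⊕0⊕1⊕0⊕0⊕1 = 0
p8 (pos 8,9,10,11,12,13,14,15,24,25,26,27,28,29,30,31): XOR of data positions = 1⊕0⊕0⊕0⊕0⊕0⊕0⊕0⊕0⊕0⊕1⊕1⊕0⊕0⊕1 = 0
p16 (pos 16,17,18,19,20,21,22,23,24,25,26,27,28,29,30,31): XOR of data positions = 0⊕0⊕0⊕1⊕1⊕0⊕0⊕0⊕0⊕0⊕1⊕1⊕0⊕0⊕1 = 1
Codeword: 1100110010000001000110000011001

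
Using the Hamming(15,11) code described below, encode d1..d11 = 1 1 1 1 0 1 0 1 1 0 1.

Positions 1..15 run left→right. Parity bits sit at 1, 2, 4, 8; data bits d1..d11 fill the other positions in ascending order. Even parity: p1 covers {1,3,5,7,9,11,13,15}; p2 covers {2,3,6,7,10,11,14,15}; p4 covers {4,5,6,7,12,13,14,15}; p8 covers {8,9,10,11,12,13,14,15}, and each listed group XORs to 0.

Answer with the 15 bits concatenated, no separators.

111011100101101

Place data at non-parity positions: p1 p2 1 p4 1 1 1 p8 0 1 0 1 1 0 1
p1 (pos 1,3,5,7,9,11,13,15): XOR of data positions = 1⊕1⊕1⊕0⊕0⊕1⊕1 = 1
p2 (pos 2,3,6,7,10,11,14,15): XOR of data positions = 1⊕1⊕1⊕1⊕0⊕0⊕1 = 1
p4 (pos 4,5,6,7,12,13,14,15): XOR of data positions = 1⊕1⊕1⊕1⊕1⊕0⊕1 = 0
p8 (pos 8,9,10,11,12,13,14,15): XOR of data positions = 0⊕1⊕0⊕1⊕1⊕0⊕1 = 0
Codeword: 111011100101101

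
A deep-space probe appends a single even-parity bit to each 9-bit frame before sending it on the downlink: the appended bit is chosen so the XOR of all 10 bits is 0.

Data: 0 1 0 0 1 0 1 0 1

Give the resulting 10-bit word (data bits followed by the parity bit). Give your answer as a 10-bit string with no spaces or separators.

0100101010

XOR of the 9 data bits: 0⊕1⊕0⊕0⊕1⊕0⊕1⊕0⊕1 = 0
Parity bit = 0 (so all 10 bits XOR to 0).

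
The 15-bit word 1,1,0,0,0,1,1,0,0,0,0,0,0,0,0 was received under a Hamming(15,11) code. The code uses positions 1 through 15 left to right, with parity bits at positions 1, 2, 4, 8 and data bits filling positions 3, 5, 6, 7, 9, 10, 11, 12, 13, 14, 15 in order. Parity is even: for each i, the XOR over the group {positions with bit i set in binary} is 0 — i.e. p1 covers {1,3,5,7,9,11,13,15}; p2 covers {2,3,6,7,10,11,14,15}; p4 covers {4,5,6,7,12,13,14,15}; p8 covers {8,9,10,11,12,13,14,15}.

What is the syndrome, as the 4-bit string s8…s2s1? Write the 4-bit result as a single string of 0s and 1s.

s1 (pos 1,3,5,7,9,11,13,15): 1⊕0⊕0⊕1⊕0⊕0⊕0⊕0 = 0
s2 (pos 2,3,6,7,10,11,14,15): 1⊕0⊕1⊕1⊕0⊕0⊕0⊕0 = 1
s4 (pos 4,5,6,7,12,13,14,15): 0⊕0⊕1⊕1⊕0⊕0⊕0⊕0 = 0
s8 (pos 8,9,10,11,12,13,14,15): 0⊕0⊕0⊕0⊕0⊕0⊕0⊕0 = 0
Syndrome s8…s1 = 0010 → error at position 2.

0010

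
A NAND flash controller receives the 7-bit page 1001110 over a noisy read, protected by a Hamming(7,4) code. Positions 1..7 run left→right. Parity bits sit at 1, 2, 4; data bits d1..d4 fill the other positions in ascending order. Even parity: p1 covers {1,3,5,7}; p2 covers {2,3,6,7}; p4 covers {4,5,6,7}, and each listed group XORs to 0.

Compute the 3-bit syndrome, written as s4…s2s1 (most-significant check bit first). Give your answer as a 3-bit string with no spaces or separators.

110

s1 (pos 1,3,5,7): 1⊕0⊕1⊕0 = 0
s2 (pos 2,3,6,7): 0⊕0⊕1⊕0 = 1
s4 (pos 4,5,6,7): 1⊕1⊕1⊕0 = 1
Syndrome s4…s1 = 110 → error at position 6.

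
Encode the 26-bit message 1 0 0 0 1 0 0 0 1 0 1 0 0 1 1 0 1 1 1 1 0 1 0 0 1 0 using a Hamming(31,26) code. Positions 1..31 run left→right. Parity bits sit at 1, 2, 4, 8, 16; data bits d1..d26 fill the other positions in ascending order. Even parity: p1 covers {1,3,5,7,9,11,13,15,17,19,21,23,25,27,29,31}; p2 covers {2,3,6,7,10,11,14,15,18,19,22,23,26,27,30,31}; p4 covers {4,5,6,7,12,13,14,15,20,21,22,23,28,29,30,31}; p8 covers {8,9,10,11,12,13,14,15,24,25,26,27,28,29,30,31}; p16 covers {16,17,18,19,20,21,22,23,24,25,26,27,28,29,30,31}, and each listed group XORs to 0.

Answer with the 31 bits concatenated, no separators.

Place data at non-parity positions: p1 p2 1 p4 0 0 0 p8 1 0 0 0 1 0 1 p16 0 0 1 1 0 1 1 1 1 0 1 0 0 1 0
p1 (pos 1,3,5,7,9,11,13,15,17,19,21,23,25,27,29,31): XOR of data positions = 1⊕0⊕0⊕1⊕0⊕1⊕1⊕0⊕1⊕0⊕1⊕1⊕1⊕0⊕0 = 0
p2 (pos 2,3,6,7,10,11,14,15,18,19,22,23,26,27,30,31): XOR of data positions = 1⊕0⊕0⊕0⊕0⊕0⊕1⊕0⊕1⊕1⊕1⊕0⊕1⊕1⊕0 = 1
p4 (pos 4,5,6,7,12,13,14,15,20,21,22,23,28,29,30,31): XOR of data positions = 0⊕0⊕0⊕0⊕1⊕0⊕1⊕1⊕0⊕1⊕1⊕0⊕0⊕1⊕0 = 0
p8 (pos 8,9,10,11,12,13,14,15,24,25,26,27,28,29,30,31): XOR of data positions = 1⊕0⊕0⊕0⊕1⊕0⊕1⊕1⊕1⊕0⊕1⊕0⊕0⊕1⊕0 = 1
p16 (pos 16,17,18,19,20,21,22,23,24,25,26,27,28,29,30,31): XOR of data positions = 0⊕0⊕1⊕1⊕0⊕1⊕1⊕1⊕1⊕0⊕1⊕0⊕0⊕1⊕0 = 0
Codeword: 0110000110001010001101111010010

0110000110001010001101111010010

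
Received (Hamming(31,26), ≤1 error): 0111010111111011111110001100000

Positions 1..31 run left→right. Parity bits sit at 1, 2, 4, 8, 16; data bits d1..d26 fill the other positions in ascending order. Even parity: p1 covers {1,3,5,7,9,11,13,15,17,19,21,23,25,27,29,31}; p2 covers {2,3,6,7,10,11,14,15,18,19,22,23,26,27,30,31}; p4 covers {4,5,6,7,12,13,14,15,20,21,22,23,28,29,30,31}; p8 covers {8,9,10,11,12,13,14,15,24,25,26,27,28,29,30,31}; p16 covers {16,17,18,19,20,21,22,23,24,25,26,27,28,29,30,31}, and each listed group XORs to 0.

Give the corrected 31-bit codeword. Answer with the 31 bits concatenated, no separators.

s1 (pos 1,3,5,7,9,11,13,15,17,19,21,23,25,27,29,31): 0⊕1⊕0⊕0⊕1⊕1⊕1⊕1⊕1⊕1⊕1⊕0⊕1⊕0⊕0⊕0 = 1
s2 (pos 2,3,6,7,10,11,14,15,18,19,22,23,26,27,30,31): 1⊕1⊕1⊕0⊕1⊕1⊕0⊕1⊕1⊕1⊕0⊕0⊕1⊕0⊕0⊕0 = 1
s4 (pos 4,5,6,7,12,13,14,15,20,21,22,23,28,29,30,31): 1⊕0⊕1⊕0⊕1⊕1⊕0⊕1⊕1⊕1⊕0⊕0⊕0⊕0⊕0⊕0 = 1
s8 (pos 8,9,10,11,12,13,14,15,24,25,26,27,28,29,30,31): 1⊕1⊕1⊕1⊕1⊕1⊕0⊕1⊕0⊕1⊕1⊕0⊕0⊕0⊕0⊕0 = 1
s16 (pos 16,17,18,19,20,21,22,23,24,25,26,27,28,29,30,31): 1⊕1⊕1⊕1⊕1⊕1⊕0⊕0⊕0⊕1⊕1⊕0⊕0⊕0⊕0⊕0 = 0
Syndrome s16…s1 = 01111 → error at position 15.
Flip position 15: 0111010111111011111110001100000 → 0111010111111001111110001100000

0111010111111001111110001100000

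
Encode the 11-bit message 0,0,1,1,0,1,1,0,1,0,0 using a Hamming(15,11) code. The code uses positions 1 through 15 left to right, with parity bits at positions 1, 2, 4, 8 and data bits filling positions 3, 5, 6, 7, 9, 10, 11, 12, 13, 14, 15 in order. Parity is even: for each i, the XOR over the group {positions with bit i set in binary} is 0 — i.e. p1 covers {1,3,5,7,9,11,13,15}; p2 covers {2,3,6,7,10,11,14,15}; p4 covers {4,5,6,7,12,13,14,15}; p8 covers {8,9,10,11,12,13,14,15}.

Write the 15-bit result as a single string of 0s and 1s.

Place data at non-parity positions: p1 p2 0 p4 0 1 1 p8 0 1 1 0 1 0 0
p1 (pos 1,3,5,7,9,11,13,15): XOR of data positions = 0⊕0⊕1⊕0⊕1⊕1⊕0 = 1
p2 (pos 2,3,6,7,10,11,14,15): XOR of data positions = 0⊕1⊕1⊕1⊕1⊕0⊕0 = 0
p4 (pos 4,5,6,7,12,13,14,15): XOR of data positions = 0⊕1⊕1⊕0⊕1⊕0⊕0 = 1
p8 (pos 8,9,10,11,12,13,14,15): XOR of data positions = 0⊕1⊕1⊕0⊕1⊕0⊕0 = 1
Codeword: 100101110110100

100101110110100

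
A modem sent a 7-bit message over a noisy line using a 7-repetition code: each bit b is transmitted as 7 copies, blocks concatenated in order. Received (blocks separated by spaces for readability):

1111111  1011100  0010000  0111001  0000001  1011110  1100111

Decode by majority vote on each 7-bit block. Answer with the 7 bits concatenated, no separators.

Block 1 (1111111): 7 ones → 1
Block 2 (1011100): 4 ones → 1
Block 3 (0010000): 1 one → 0
Block 4 (0111001): 4 ones → 1
Block 5 (0000001): 1 one → 0
Block 6 (1011110): 5 ones → 1
Block 7 (1100111): 5 ones → 1

1101011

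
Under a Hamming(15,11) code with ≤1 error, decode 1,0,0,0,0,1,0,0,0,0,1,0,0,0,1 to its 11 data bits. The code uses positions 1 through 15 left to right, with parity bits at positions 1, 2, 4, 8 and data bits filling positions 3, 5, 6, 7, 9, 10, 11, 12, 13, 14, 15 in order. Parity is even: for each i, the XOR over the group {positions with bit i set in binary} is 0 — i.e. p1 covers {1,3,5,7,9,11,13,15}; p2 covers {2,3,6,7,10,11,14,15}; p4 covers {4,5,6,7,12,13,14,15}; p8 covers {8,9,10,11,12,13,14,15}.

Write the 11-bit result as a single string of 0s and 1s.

10100010001

s1 (pos 1,3,5,7,9,11,13,15): 1⊕0⊕0⊕0⊕0⊕1⊕0⊕1 = 1
s2 (pos 2,3,6,7,10,11,14,15): 0⊕0⊕1⊕0⊕0⊕1⊕0⊕1 = 1
s4 (pos 4,5,6,7,12,13,14,15): 0⊕0⊕1⊕0⊕0⊕0⊕0⊕1 = 0
s8 (pos 8,9,10,11,12,13,14,15): 0⊕0⊕0⊕1⊕0⊕0⊕0⊕1 = 0
Syndrome s8…s1 = 0011 → error at position 3.
Flip position 3: 100001000010001 → 101001000010001
Read data bits from positions 3,5,6,7,9,10,11,12,13,14,15: 10100010001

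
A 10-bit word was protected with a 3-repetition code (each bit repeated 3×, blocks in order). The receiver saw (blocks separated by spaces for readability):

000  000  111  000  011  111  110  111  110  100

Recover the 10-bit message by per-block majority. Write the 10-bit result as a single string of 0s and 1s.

Block 1 (000): 0 ones → 0
Block 2 (000): 0 ones → 0
Block 3 (111): 3 ones → 1
Block 4 (000): 0 ones → 0
Block 5 (011): 2 ones → 1
Block 6 (111): 3 ones → 1
Block 7 (110): 2 ones → 1
Block 8 (111): 3 ones → 1
Block 9 (110): 2 ones → 1
Block 10 (100): 1 one → 0

0010111110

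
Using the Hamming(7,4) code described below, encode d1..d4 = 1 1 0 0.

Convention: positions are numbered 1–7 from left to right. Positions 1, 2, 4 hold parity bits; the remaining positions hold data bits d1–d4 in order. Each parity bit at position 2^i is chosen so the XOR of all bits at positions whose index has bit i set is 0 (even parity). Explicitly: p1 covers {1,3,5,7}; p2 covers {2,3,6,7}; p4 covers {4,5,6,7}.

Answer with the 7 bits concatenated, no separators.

0111100

Place data at non-parity positions: p1 p2 1 p4 1 0 0
p1 (pos 1,3,5,7): XOR of data positions = 1⊕1⊕0 = 0
p2 (pos 2,3,6,7): XOR of data positions = 1⊕0⊕0 = 1
p4 (pos 4,5,6,7): XOR of data positions = 1⊕0⊕0 = 1
Codeword: 0111100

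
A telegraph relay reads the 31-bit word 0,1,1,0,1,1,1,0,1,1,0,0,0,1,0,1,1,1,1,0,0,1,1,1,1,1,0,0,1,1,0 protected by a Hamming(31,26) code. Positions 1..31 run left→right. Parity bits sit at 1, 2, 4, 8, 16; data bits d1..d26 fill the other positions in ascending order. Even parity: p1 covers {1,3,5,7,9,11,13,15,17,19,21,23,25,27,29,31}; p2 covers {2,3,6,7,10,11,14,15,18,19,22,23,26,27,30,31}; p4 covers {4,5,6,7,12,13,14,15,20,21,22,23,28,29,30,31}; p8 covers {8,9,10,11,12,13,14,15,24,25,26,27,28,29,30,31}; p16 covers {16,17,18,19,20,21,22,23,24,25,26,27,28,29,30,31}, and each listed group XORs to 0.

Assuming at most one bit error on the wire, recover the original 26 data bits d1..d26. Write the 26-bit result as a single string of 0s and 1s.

11111100010011001111100110

s1 (pos 1,3,5,7,9,11,13,15,17,19,21,23,25,27,29,31): 0⊕1⊕1⊕1⊕1⊕0⊕0⊕0⊕1⊕1⊕0⊕1⊕1⊕0⊕1⊕0 = 1
s2 (pos 2,3,6,7,10,11,14,15,18,19,22,23,26,27,30,31): 1⊕1⊕1⊕1⊕1⊕0⊕1⊕0⊕1⊕1⊕1⊕1⊕1⊕0⊕1⊕0 = 0
s4 (pos 4,5,6,7,12,13,14,15,20,21,22,23,28,29,30,31): 0⊕1⊕1⊕1⊕0⊕0⊕1⊕0⊕0⊕0⊕1⊕1⊕0⊕1⊕1⊕0 = 0
s8 (pos 8,9,10,11,12,13,14,15,24,25,26,27,28,29,30,31): 0⊕1⊕1⊕0⊕0⊕0⊕1⊕0⊕1⊕1⊕1⊕0⊕0⊕1⊕1⊕0 = 0
s16 (pos 16,17,18,19,20,21,22,23,24,25,26,27,28,29,30,31): 1⊕1⊕1⊕1⊕0⊕0⊕1⊕1⊕1⊕1⊕1⊕0⊕0⊕1⊕1⊕0 = 1
Syndrome s16…s1 = 10001 → error at position 17.
Flip position 17: 0110111011000101111001111100110 → 0110111011000101011001111100110
Read data bits from positions 3,5,6,7,9,10,11,12,13,14,15,17,18,19,20,21,22,23,24,25,26,27,28,29,30,31: 11111100010011001111100110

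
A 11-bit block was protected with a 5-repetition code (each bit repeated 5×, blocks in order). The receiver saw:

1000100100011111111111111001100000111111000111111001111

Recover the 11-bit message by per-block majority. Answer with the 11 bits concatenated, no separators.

00111001011

Block 1 (10001): 2 ones → 0
Block 2 (00100): 1 one → 0
Block 3 (01111): 4 ones → 1
Block 4 (11111): 5 ones → 1
Block 5 (11111): 5 ones → 1
Block 6 (00110): 2 ones → 0
Block 7 (00001): 1 one → 0
Block 8 (11111): 5 ones → 1
Block 9 (00011): 2 ones → 0
Block 10 (11110): 4 ones → 1
Block 11 (01111): 4 ones → 1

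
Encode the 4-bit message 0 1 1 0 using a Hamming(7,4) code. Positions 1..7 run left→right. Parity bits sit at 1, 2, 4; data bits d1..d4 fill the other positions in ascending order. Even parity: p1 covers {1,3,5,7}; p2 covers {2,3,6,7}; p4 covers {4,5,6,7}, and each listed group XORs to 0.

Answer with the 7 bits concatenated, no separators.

Place data at non-parity positions: p1 p2 0 p4 1 1 0
p1 (pos 1,3,5,7): XOR of data positions = 0⊕1⊕0 = 1
p2 (pos 2,3,6,7): XOR of data positions = 0⊕1⊕0 = 1
p4 (pos 4,5,6,7): XOR of data positions = 1⊕1⊕0 = 0
Codeword: 1100110

1100110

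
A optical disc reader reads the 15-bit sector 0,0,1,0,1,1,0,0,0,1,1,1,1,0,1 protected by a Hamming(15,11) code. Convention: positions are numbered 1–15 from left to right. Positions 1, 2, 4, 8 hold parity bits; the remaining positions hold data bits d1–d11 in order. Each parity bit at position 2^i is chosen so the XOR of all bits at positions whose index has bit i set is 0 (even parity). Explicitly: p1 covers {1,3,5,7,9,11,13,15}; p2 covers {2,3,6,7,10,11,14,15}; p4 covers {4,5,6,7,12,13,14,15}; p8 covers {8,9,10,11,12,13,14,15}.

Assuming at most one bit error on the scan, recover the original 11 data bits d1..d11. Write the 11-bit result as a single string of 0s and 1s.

11100111100

s1 (pos 1,3,5,7,9,11,13,15): 0⊕1⊕1⊕0⊕0⊕1⊕1⊕1 = 1
s2 (pos 2,3,6,7,10,11,14,15): 0⊕1⊕1⊕0⊕1⊕1⊕0⊕1 = 1
s4 (pos 4,5,6,7,12,13,14,15): 0⊕1⊕1⊕0⊕1⊕1⊕0⊕1 = 1
s8 (pos 8,9,10,11,12,13,14,15): 0⊕0⊕1⊕1⊕1⊕1⊕0⊕1 = 1
Syndrome s8…s1 = 1111 → error at position 15.
Flip position 15: 001011000111101 → 001011000111100
Read data bits from positions 3,5,6,7,9,10,11,12,13,14,15: 11100111100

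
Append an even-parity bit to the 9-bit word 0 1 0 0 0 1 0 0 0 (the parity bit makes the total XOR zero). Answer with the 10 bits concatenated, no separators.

0100010000

XOR of the 9 data bits: 0⊕1⊕0⊕0⊕0⊕1⊕0⊕0⊕0 = 0
Parity bit = 0 (so all 10 bits XOR to 0).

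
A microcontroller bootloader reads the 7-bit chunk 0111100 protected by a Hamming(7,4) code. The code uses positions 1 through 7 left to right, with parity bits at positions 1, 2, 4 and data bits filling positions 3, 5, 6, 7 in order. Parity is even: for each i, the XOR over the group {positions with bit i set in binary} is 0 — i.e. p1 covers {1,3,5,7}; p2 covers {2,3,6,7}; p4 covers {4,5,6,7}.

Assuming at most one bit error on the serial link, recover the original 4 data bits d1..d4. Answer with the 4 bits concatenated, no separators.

1100

s1 (pos 1,3,5,7): 0⊕1⊕1⊕0 = 0
s2 (pos 2,3,6,7): 1⊕1⊕0⊕0 = 0
s4 (pos 4,5,6,7): 1⊕1⊕0⊕0 = 0
Syndrome s4…s1 = 000 → no error.
Read data bits from positions 3,5,6,7: 1100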